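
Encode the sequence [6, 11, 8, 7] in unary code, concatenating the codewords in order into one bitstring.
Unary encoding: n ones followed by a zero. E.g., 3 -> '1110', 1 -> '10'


Encode each number as n ones followed by a terminating 0:
  6 -> 1111110 (7 bits)
  11 -> 111111111110 (12 bits)
  8 -> 111111110 (9 bits)
  7 -> 11111110 (8 bits)
Total length = 7 + 12 + 9 + 8 = 36 bits.

Unary([6, 11, 8, 7]) = 111111011111111111011111111011111110 (36 bits)


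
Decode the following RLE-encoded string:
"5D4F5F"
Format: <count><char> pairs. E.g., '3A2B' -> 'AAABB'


Expanding each <count><char> pair:
  5D -> 'DDDDD'
  4F -> 'FFFF'
  5F -> 'FFFFF'

Decoded = DDDDDFFFFFFFFF


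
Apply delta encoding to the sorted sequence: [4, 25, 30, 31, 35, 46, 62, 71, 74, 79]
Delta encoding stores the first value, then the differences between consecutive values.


First value: 4
Deltas:
  25 - 4 = 21
  30 - 25 = 5
  31 - 30 = 1
  35 - 31 = 4
  46 - 35 = 11
  62 - 46 = 16
  71 - 62 = 9
  74 - 71 = 3
  79 - 74 = 5


Delta encoded: [4, 21, 5, 1, 4, 11, 16, 9, 3, 5]


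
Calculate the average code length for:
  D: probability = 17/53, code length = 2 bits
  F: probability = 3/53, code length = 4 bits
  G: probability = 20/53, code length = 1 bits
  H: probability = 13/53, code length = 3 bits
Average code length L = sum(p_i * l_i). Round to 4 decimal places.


Weighted contributions p_i * l_i:
  D: (17/53) * 2 = 34/53
  F: (3/53) * 4 = 12/53
  G: (20/53) * 1 = 20/53
  H: (13/53) * 3 = 39/53
Sum = (34 + 12 + 20 + 39)/53 = 105/53

L = 105/53 = 1.9811 bits/symbol


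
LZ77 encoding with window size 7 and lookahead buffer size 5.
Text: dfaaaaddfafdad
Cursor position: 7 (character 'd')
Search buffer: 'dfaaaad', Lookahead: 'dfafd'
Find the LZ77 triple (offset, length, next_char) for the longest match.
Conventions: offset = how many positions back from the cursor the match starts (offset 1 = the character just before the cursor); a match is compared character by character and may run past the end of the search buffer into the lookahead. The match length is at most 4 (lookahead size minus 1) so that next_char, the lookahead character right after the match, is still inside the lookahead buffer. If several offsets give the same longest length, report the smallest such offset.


Try each offset into the search buffer:
  offset=1 (pos 6, char 'd'): match length 1
  offset=2 (pos 5, char 'a'): match length 0
  offset=3 (pos 4, char 'a'): match length 0
  offset=4 (pos 3, char 'a'): match length 0
  offset=5 (pos 2, char 'a'): match length 0
  offset=6 (pos 1, char 'f'): match length 0
  offset=7 (pos 0, char 'd'): match length 3
Longest match has length 3 at offset 7.
next_char = character at position 7 + 3 = 10 -> 'f'

Best match: offset=7, length=3 (matching 'dfa' starting at position 0)
LZ77 triple: (7, 3, 'f')


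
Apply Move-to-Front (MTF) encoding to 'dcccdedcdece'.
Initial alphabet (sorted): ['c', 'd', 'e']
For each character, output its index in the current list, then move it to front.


MTF encoding:
'd': index 1 in ['c', 'd', 'e'] -> ['d', 'c', 'e']
'c': index 1 in ['d', 'c', 'e'] -> ['c', 'd', 'e']
'c': index 0 in ['c', 'd', 'e'] -> ['c', 'd', 'e']
'c': index 0 in ['c', 'd', 'e'] -> ['c', 'd', 'e']
'd': index 1 in ['c', 'd', 'e'] -> ['d', 'c', 'e']
'e': index 2 in ['d', 'c', 'e'] -> ['e', 'd', 'c']
'd': index 1 in ['e', 'd', 'c'] -> ['d', 'e', 'c']
'c': index 2 in ['d', 'e', 'c'] -> ['c', 'd', 'e']
'd': index 1 in ['c', 'd', 'e'] -> ['d', 'c', 'e']
'e': index 2 in ['d', 'c', 'e'] -> ['e', 'd', 'c']
'c': index 2 in ['e', 'd', 'c'] -> ['c', 'e', 'd']
'e': index 1 in ['c', 'e', 'd'] -> ['e', 'c', 'd']


Output: [1, 1, 0, 0, 1, 2, 1, 2, 1, 2, 2, 1]


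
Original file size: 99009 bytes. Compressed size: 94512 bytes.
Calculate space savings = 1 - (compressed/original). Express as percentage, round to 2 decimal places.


ratio = compressed/original = 94512/99009 = 0.95458
savings = 1 - ratio = 1 - 0.95458 = 0.04542
as a percentage: 0.04542 * 100 = 4.54%

Space savings = 1 - 94512/99009 = 4.54%


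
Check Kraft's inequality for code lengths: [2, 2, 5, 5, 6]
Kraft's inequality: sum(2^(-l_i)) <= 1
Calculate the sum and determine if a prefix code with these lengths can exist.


Sum = 2^(-2) + 2^(-2) + 2^(-5) + 2^(-5) + 2^(-6)
    = 0.25 + 0.25 + 0.03125 + 0.03125 + 0.015625
    = 37/64 = 0.578125
Since 0.578125 <= 1, Kraft's inequality IS satisfied.
A prefix code with these lengths CAN exist.

Kraft sum = 0.578125. Satisfied.


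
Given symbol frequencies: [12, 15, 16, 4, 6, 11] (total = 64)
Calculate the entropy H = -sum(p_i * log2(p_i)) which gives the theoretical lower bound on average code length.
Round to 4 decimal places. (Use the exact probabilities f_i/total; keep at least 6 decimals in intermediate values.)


Per-symbol terms -p_i * log2(p_i) with p_i = f_i/64:
  p = 12/64 = 0.187500: log2(p) = -2.415037, -p*log2(p) = 0.452820
  p = 15/64 = 0.234375: log2(p) = -2.093109, -p*log2(p) = 0.490573
  p = 16/64 = 0.250000: log2(p) = -2.000000, -p*log2(p) = 0.500000
  p = 4/64 = 0.062500: log2(p) = -4.000000, -p*log2(p) = 0.250000
  p = 6/64 = 0.093750: log2(p) = -3.415037, -p*log2(p) = 0.320160
  p = 11/64 = 0.171875: log2(p) = -2.540568, -p*log2(p) = 0.436660
H = 0.452820 + 0.490573 + 0.500000 + 0.250000 + 0.320160 + 0.436660 = 2.450213

H = 2.4502 bits/symbol


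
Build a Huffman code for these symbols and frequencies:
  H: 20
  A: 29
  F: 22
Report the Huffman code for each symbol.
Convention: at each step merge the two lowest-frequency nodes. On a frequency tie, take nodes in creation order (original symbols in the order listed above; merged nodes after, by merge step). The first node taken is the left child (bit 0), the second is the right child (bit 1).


Huffman tree construction:
Step 1: Merge H(20) + F(22) = 42
Step 2: Merge A(29) + (H+F)(42) = 71
Read each symbol's code off the tree from the root (left child = 0, right child = 1).

Codes:
  H: 10 (length 2)
  A: 0 (length 1)
  F: 11 (length 2)
Average code length: 113/71 = 1.5915 bits/symbol


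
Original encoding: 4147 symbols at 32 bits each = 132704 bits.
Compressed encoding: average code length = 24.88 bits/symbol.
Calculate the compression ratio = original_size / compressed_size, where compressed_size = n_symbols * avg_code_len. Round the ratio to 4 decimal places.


original_size = n_symbols * orig_bits = 4147 * 32 = 132704 bits
compressed_size = n_symbols * avg_code_len = 4147 * 24.88 = 103177.36 bits
ratio = original_size / compressed_size = 132704 / 103177.36 = 1.2862

Compression ratio = 1.2862


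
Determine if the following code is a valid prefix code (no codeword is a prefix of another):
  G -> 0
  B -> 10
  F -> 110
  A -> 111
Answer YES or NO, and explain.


Checking each pair (does one codeword prefix another?):
  G='0' vs B='10': no prefix
  G='0' vs F='110': no prefix
  G='0' vs A='111': no prefix
  B='10' vs G='0': no prefix
  B='10' vs F='110': no prefix
  B='10' vs A='111': no prefix
  F='110' vs G='0': no prefix
  F='110' vs B='10': no prefix
  F='110' vs A='111': no prefix
  A='111' vs G='0': no prefix
  A='111' vs B='10': no prefix
  A='111' vs F='110': no prefix
No violation found over all pairs.

YES -- this is a valid prefix code. No codeword is a prefix of any other codeword.


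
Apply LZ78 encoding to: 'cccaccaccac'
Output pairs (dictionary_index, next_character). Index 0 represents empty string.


LZ78 encoding steps:
Dictionary: {0: ''}
Step 1: w='' (idx 0), next='c' -> output (0, 'c'), add 'c' as idx 1
Step 2: w='c' (idx 1), next='c' -> output (1, 'c'), add 'cc' as idx 2
Step 3: w='' (idx 0), next='a' -> output (0, 'a'), add 'a' as idx 3
Step 4: w='cc' (idx 2), next='a' -> output (2, 'a'), add 'cca' as idx 4
Step 5: w='cca' (idx 4), next='c' -> output (4, 'c'), add 'ccac' as idx 5


Encoded: [(0, 'c'), (1, 'c'), (0, 'a'), (2, 'a'), (4, 'c')]


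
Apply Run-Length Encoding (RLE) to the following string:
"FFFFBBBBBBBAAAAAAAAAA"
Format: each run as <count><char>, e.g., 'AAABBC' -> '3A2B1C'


Scanning runs left to right:
  i=0: run of 'F' x 4 -> '4F'
  i=4: run of 'B' x 7 -> '7B'
  i=11: run of 'A' x 10 -> '10A'

RLE = 4F7B10A


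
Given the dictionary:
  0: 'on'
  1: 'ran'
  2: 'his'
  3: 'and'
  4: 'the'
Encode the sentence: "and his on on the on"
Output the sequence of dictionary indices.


Look up each word in the dictionary:
  'and' -> 3
  'his' -> 2
  'on' -> 0
  'on' -> 0
  'the' -> 4
  'on' -> 0

Encoded: [3, 2, 0, 0, 4, 0]


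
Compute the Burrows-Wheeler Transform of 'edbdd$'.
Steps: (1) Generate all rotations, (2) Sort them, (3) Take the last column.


Rotations (sorted):
  0: $edbdd -> last char: d
  1: bdd$ed -> last char: d
  2: d$edbd -> last char: d
  3: dbdd$e -> last char: e
  4: dd$edb -> last char: b
  5: edbdd$ -> last char: $


BWT = dddeb$


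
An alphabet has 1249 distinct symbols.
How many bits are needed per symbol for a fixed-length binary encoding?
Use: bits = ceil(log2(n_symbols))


log2(1249) = 10.2866
Bracket: 2^10 = 1024 < 1249 <= 2^11 = 2048
So ceil(log2(1249)) = 11

bits = ceil(log2(1249)) = ceil(10.2866) = 11 bits


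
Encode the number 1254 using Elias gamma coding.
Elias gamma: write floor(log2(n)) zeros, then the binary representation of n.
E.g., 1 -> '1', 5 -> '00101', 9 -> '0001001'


num_bits = floor(log2(1254)) + 1 = 11
leading_zeros = num_bits - 1 = 10
binary(1254) = 10011100110

Elias gamma(1254) = '0000000000' + '10011100110' = 000000000010011100110 (21 bits)


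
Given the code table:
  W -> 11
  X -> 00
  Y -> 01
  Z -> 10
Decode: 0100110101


Decoding:
01 -> Y
00 -> X
11 -> W
01 -> Y
01 -> Y


Result: YXWYY


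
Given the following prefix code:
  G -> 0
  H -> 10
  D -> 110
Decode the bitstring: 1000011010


Decoding step by step:
Bits 10 -> H
Bits 0 -> G
Bits 0 -> G
Bits 0 -> G
Bits 110 -> D
Bits 10 -> H


Decoded message: HGGGDH


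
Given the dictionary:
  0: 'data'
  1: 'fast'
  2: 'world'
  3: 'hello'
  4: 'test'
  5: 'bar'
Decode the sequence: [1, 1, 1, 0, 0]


Look up each index in the dictionary:
  1 -> 'fast'
  1 -> 'fast'
  1 -> 'fast'
  0 -> 'data'
  0 -> 'data'

Decoded: "fast fast fast data data"


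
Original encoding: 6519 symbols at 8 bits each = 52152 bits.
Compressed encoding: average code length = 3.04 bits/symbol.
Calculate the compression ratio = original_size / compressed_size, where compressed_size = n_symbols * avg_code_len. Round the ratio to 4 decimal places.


original_size = n_symbols * orig_bits = 6519 * 8 = 52152 bits
compressed_size = n_symbols * avg_code_len = 6519 * 3.04 = 19817.76 bits
ratio = original_size / compressed_size = 52152 / 19817.76 = 2.6316

Compression ratio = 2.6316


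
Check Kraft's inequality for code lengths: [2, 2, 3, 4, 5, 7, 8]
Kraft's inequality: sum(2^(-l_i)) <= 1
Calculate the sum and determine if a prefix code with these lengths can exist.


Sum = 2^(-2) + 2^(-2) + 2^(-3) + 2^(-4) + 2^(-5) + 2^(-7) + 2^(-8)
    = 0.25 + 0.25 + 0.125 + 0.0625 + 0.03125 + 0.0078125 + 0.00390625
    = 187/256 = 0.73046875
Since 0.73046875 <= 1, Kraft's inequality IS satisfied.
A prefix code with these lengths CAN exist.

Kraft sum = 0.73046875. Satisfied.


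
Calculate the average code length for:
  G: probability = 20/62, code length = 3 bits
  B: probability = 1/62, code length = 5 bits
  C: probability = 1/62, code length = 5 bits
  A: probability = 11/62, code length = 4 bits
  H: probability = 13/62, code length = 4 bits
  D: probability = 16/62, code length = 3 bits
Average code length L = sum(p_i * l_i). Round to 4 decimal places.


Weighted contributions p_i * l_i:
  G: (20/62) * 3 = 60/62
  B: (1/62) * 5 = 5/62
  C: (1/62) * 5 = 5/62
  A: (11/62) * 4 = 44/62
  H: (13/62) * 4 = 52/62
  D: (16/62) * 3 = 48/62
Sum = (60 + 5 + 5 + 44 + 52 + 48)/62 = 214/62

L = 214/62 = 3.4516 bits/symbol


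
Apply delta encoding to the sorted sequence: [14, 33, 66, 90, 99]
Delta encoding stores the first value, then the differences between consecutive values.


First value: 14
Deltas:
  33 - 14 = 19
  66 - 33 = 33
  90 - 66 = 24
  99 - 90 = 9


Delta encoded: [14, 19, 33, 24, 9]


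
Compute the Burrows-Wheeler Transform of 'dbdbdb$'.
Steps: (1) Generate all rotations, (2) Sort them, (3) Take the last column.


Rotations (sorted):
  0: $dbdbdb -> last char: b
  1: b$dbdbd -> last char: d
  2: bdb$dbd -> last char: d
  3: bdbdb$d -> last char: d
  4: db$dbdb -> last char: b
  5: dbdb$db -> last char: b
  6: dbdbdb$ -> last char: $


BWT = bdddbb$


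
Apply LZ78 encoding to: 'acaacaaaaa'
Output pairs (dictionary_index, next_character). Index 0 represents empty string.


LZ78 encoding steps:
Dictionary: {0: ''}
Step 1: w='' (idx 0), next='a' -> output (0, 'a'), add 'a' as idx 1
Step 2: w='' (idx 0), next='c' -> output (0, 'c'), add 'c' as idx 2
Step 3: w='a' (idx 1), next='a' -> output (1, 'a'), add 'aa' as idx 3
Step 4: w='c' (idx 2), next='a' -> output (2, 'a'), add 'ca' as idx 4
Step 5: w='aa' (idx 3), next='a' -> output (3, 'a'), add 'aaa' as idx 5
Step 6: w='a' (idx 1), end of input -> output (1, '')


Encoded: [(0, 'a'), (0, 'c'), (1, 'a'), (2, 'a'), (3, 'a'), (1, '')]


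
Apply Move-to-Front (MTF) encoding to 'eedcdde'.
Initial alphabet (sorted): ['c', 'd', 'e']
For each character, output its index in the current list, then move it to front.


MTF encoding:
'e': index 2 in ['c', 'd', 'e'] -> ['e', 'c', 'd']
'e': index 0 in ['e', 'c', 'd'] -> ['e', 'c', 'd']
'd': index 2 in ['e', 'c', 'd'] -> ['d', 'e', 'c']
'c': index 2 in ['d', 'e', 'c'] -> ['c', 'd', 'e']
'd': index 1 in ['c', 'd', 'e'] -> ['d', 'c', 'e']
'd': index 0 in ['d', 'c', 'e'] -> ['d', 'c', 'e']
'e': index 2 in ['d', 'c', 'e'] -> ['e', 'd', 'c']


Output: [2, 0, 2, 2, 1, 0, 2]


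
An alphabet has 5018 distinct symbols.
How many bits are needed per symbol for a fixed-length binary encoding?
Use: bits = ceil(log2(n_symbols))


log2(5018) = 12.2929
Bracket: 2^12 = 4096 < 5018 <= 2^13 = 8192
So ceil(log2(5018)) = 13

bits = ceil(log2(5018)) = ceil(12.2929) = 13 bits


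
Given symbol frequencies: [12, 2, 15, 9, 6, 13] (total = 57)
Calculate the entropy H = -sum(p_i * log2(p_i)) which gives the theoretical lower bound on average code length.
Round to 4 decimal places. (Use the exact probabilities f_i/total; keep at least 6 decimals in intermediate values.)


Per-symbol terms -p_i * log2(p_i) with p_i = f_i/57:
  p = 12/57 = 0.210526: log2(p) = -2.247928, -p*log2(p) = 0.473248
  p = 2/57 = 0.035088: log2(p) = -4.832890, -p*log2(p) = 0.169575
  p = 15/57 = 0.263158: log2(p) = -1.925999, -p*log2(p) = 0.506842
  p = 9/57 = 0.157895: log2(p) = -2.662965, -p*log2(p) = 0.420468
  p = 6/57 = 0.105263: log2(p) = -3.247928, -p*log2(p) = 0.341887
  p = 13/57 = 0.228070: log2(p) = -2.132450, -p*log2(p) = 0.486348
H = 0.473248 + 0.169575 + 0.506842 + 0.420468 + 0.341887 + 0.486348 = 2.398368

H = 2.3984 bits/symbol


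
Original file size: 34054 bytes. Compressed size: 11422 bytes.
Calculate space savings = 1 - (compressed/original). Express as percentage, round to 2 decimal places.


ratio = compressed/original = 11422/34054 = 0.335408
savings = 1 - ratio = 1 - 0.335408 = 0.664592
as a percentage: 0.664592 * 100 = 66.46%

Space savings = 1 - 11422/34054 = 66.46%


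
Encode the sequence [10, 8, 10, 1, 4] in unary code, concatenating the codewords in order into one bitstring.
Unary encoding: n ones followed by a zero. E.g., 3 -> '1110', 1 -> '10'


Encode each number as n ones followed by a terminating 0:
  10 -> 11111111110 (11 bits)
  8 -> 111111110 (9 bits)
  10 -> 11111111110 (11 bits)
  1 -> 10 (2 bits)
  4 -> 11110 (5 bits)
Total length = 11 + 9 + 11 + 2 + 5 = 38 bits.

Unary([10, 8, 10, 1, 4]) = 11111111110111111110111111111101011110 (38 bits)


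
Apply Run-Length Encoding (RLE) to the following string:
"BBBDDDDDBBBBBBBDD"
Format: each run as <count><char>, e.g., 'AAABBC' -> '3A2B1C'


Scanning runs left to right:
  i=0: run of 'B' x 3 -> '3B'
  i=3: run of 'D' x 5 -> '5D'
  i=8: run of 'B' x 7 -> '7B'
  i=15: run of 'D' x 2 -> '2D'

RLE = 3B5D7B2D


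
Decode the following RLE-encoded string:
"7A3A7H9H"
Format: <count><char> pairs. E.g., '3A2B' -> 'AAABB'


Expanding each <count><char> pair:
  7A -> 'AAAAAAA'
  3A -> 'AAA'
  7H -> 'HHHHHHH'
  9H -> 'HHHHHHHHH'

Decoded = AAAAAAAAAAHHHHHHHHHHHHHHHH


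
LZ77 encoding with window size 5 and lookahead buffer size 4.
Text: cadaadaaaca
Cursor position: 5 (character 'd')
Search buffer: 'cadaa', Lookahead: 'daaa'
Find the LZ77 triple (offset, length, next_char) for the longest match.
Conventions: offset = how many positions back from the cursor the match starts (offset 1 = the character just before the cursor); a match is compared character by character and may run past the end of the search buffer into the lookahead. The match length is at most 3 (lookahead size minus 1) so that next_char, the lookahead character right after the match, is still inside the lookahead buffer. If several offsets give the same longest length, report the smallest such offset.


Try each offset into the search buffer:
  offset=1 (pos 4, char 'a'): match length 0
  offset=2 (pos 3, char 'a'): match length 0
  offset=3 (pos 2, char 'd'): match length 3
  offset=4 (pos 1, char 'a'): match length 0
  offset=5 (pos 0, char 'c'): match length 0
Longest match has length 3 at offset 3.
next_char = character at position 5 + 3 = 8 -> 'a'

Best match: offset=3, length=3 (matching 'daa' starting at position 2)
LZ77 triple: (3, 3, 'a')


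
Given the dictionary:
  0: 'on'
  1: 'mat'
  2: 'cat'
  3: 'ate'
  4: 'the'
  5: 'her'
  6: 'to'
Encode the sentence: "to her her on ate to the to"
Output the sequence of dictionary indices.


Look up each word in the dictionary:
  'to' -> 6
  'her' -> 5
  'her' -> 5
  'on' -> 0
  'ate' -> 3
  'to' -> 6
  'the' -> 4
  'to' -> 6

Encoded: [6, 5, 5, 0, 3, 6, 4, 6]


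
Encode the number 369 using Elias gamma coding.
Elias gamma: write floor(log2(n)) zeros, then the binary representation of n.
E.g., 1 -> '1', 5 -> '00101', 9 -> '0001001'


num_bits = floor(log2(369)) + 1 = 9
leading_zeros = num_bits - 1 = 8
binary(369) = 101110001

Elias gamma(369) = '00000000' + '101110001' = 00000000101110001 (17 bits)


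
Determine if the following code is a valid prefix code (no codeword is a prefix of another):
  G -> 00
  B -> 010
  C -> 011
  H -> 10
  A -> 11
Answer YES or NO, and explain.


Checking each pair (does one codeword prefix another?):
  G='00' vs B='010': no prefix
  G='00' vs C='011': no prefix
  G='00' vs H='10': no prefix
  G='00' vs A='11': no prefix
  B='010' vs G='00': no prefix
  B='010' vs C='011': no prefix
  B='010' vs H='10': no prefix
  B='010' vs A='11': no prefix
  C='011' vs G='00': no prefix
  C='011' vs B='010': no prefix
  C='011' vs H='10': no prefix
  C='011' vs A='11': no prefix
  H='10' vs G='00': no prefix
  H='10' vs B='010': no prefix
  H='10' vs C='011': no prefix
  H='10' vs A='11': no prefix
  A='11' vs G='00': no prefix
  A='11' vs B='010': no prefix
  A='11' vs C='011': no prefix
  A='11' vs H='10': no prefix
No violation found over all pairs.

YES -- this is a valid prefix code. No codeword is a prefix of any other codeword.


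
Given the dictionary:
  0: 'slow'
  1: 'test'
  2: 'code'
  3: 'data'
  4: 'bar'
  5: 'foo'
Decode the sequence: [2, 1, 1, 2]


Look up each index in the dictionary:
  2 -> 'code'
  1 -> 'test'
  1 -> 'test'
  2 -> 'code'

Decoded: "code test test code"


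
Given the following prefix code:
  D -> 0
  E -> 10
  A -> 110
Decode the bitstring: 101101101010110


Decoding step by step:
Bits 10 -> E
Bits 110 -> A
Bits 110 -> A
Bits 10 -> E
Bits 10 -> E
Bits 110 -> A


Decoded message: EAAEEA


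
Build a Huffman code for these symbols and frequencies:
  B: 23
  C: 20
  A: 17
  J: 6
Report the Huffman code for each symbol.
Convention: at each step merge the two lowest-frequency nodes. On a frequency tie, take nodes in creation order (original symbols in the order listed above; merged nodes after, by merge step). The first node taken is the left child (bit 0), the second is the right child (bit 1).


Huffman tree construction:
Step 1: Merge J(6) + A(17) = 23
Step 2: Merge C(20) + B(23) = 43
Step 3: Merge (J+A)(23) + (C+B)(43) = 66
Read each symbol's code off the tree from the root (left child = 0, right child = 1).

Codes:
  B: 11 (length 2)
  C: 10 (length 2)
  A: 01 (length 2)
  J: 00 (length 2)
Average code length: 132/66 = 2.0000 bits/symbol


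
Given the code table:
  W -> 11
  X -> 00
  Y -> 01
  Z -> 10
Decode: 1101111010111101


Decoding:
11 -> W
01 -> Y
11 -> W
10 -> Z
10 -> Z
11 -> W
11 -> W
01 -> Y


Result: WYWZZWWY


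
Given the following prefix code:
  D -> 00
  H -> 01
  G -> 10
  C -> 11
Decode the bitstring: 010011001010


Decoding step by step:
Bits 01 -> H
Bits 00 -> D
Bits 11 -> C
Bits 00 -> D
Bits 10 -> G
Bits 10 -> G


Decoded message: HDCDGG


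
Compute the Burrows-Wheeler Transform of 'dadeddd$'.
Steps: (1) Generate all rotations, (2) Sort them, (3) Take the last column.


Rotations (sorted):
  0: $dadeddd -> last char: d
  1: adeddd$d -> last char: d
  2: d$dadedd -> last char: d
  3: dadeddd$ -> last char: $
  4: dd$daded -> last char: d
  5: ddd$dade -> last char: e
  6: deddd$da -> last char: a
  7: eddd$dad -> last char: d


BWT = ddd$dead


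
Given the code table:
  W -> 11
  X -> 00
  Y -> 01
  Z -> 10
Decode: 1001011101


Decoding:
10 -> Z
01 -> Y
01 -> Y
11 -> W
01 -> Y


Result: ZYYWY


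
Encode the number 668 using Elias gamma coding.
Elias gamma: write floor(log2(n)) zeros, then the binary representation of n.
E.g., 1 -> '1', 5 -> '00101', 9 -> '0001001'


num_bits = floor(log2(668)) + 1 = 10
leading_zeros = num_bits - 1 = 9
binary(668) = 1010011100

Elias gamma(668) = '000000000' + '1010011100' = 0000000001010011100 (19 bits)


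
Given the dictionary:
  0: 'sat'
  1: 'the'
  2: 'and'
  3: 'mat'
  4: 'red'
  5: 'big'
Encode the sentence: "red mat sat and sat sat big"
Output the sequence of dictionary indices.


Look up each word in the dictionary:
  'red' -> 4
  'mat' -> 3
  'sat' -> 0
  'and' -> 2
  'sat' -> 0
  'sat' -> 0
  'big' -> 5

Encoded: [4, 3, 0, 2, 0, 0, 5]


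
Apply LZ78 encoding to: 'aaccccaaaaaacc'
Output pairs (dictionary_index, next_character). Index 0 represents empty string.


LZ78 encoding steps:
Dictionary: {0: ''}
Step 1: w='' (idx 0), next='a' -> output (0, 'a'), add 'a' as idx 1
Step 2: w='a' (idx 1), next='c' -> output (1, 'c'), add 'ac' as idx 2
Step 3: w='' (idx 0), next='c' -> output (0, 'c'), add 'c' as idx 3
Step 4: w='c' (idx 3), next='c' -> output (3, 'c'), add 'cc' as idx 4
Step 5: w='a' (idx 1), next='a' -> output (1, 'a'), add 'aa' as idx 5
Step 6: w='aa' (idx 5), next='a' -> output (5, 'a'), add 'aaa' as idx 6
Step 7: w='ac' (idx 2), next='c' -> output (2, 'c'), add 'acc' as idx 7


Encoded: [(0, 'a'), (1, 'c'), (0, 'c'), (3, 'c'), (1, 'a'), (5, 'a'), (2, 'c')]


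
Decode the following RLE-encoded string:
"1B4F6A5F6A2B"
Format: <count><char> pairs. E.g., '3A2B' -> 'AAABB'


Expanding each <count><char> pair:
  1B -> 'B'
  4F -> 'FFFF'
  6A -> 'AAAAAA'
  5F -> 'FFFFF'
  6A -> 'AAAAAA'
  2B -> 'BB'

Decoded = BFFFFAAAAAAFFFFFAAAAAABB


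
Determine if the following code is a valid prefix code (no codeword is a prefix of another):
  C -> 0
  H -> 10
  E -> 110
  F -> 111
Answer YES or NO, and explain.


Checking each pair (does one codeword prefix another?):
  C='0' vs H='10': no prefix
  C='0' vs E='110': no prefix
  C='0' vs F='111': no prefix
  H='10' vs C='0': no prefix
  H='10' vs E='110': no prefix
  H='10' vs F='111': no prefix
  E='110' vs C='0': no prefix
  E='110' vs H='10': no prefix
  E='110' vs F='111': no prefix
  F='111' vs C='0': no prefix
  F='111' vs H='10': no prefix
  F='111' vs E='110': no prefix
No violation found over all pairs.

YES -- this is a valid prefix code. No codeword is a prefix of any other codeword.


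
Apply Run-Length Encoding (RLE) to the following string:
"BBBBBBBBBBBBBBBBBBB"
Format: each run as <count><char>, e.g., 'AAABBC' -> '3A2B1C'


Scanning runs left to right:
  i=0: run of 'B' x 19 -> '19B'

RLE = 19B


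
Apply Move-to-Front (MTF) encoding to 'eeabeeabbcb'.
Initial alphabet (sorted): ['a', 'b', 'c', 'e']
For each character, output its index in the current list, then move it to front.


MTF encoding:
'e': index 3 in ['a', 'b', 'c', 'e'] -> ['e', 'a', 'b', 'c']
'e': index 0 in ['e', 'a', 'b', 'c'] -> ['e', 'a', 'b', 'c']
'a': index 1 in ['e', 'a', 'b', 'c'] -> ['a', 'e', 'b', 'c']
'b': index 2 in ['a', 'e', 'b', 'c'] -> ['b', 'a', 'e', 'c']
'e': index 2 in ['b', 'a', 'e', 'c'] -> ['e', 'b', 'a', 'c']
'e': index 0 in ['e', 'b', 'a', 'c'] -> ['e', 'b', 'a', 'c']
'a': index 2 in ['e', 'b', 'a', 'c'] -> ['a', 'e', 'b', 'c']
'b': index 2 in ['a', 'e', 'b', 'c'] -> ['b', 'a', 'e', 'c']
'b': index 0 in ['b', 'a', 'e', 'c'] -> ['b', 'a', 'e', 'c']
'c': index 3 in ['b', 'a', 'e', 'c'] -> ['c', 'b', 'a', 'e']
'b': index 1 in ['c', 'b', 'a', 'e'] -> ['b', 'c', 'a', 'e']


Output: [3, 0, 1, 2, 2, 0, 2, 2, 0, 3, 1]


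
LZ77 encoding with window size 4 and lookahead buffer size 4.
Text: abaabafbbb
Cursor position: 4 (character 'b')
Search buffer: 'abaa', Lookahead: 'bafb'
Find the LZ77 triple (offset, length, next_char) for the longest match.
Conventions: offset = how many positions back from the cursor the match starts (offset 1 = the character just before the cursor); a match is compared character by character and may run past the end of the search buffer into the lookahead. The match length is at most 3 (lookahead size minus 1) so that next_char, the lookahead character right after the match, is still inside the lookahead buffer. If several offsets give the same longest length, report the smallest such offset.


Try each offset into the search buffer:
  offset=1 (pos 3, char 'a'): match length 0
  offset=2 (pos 2, char 'a'): match length 0
  offset=3 (pos 1, char 'b'): match length 2
  offset=4 (pos 0, char 'a'): match length 0
Longest match has length 2 at offset 3.
next_char = character at position 4 + 2 = 6 -> 'f'

Best match: offset=3, length=2 (matching 'ba' starting at position 1)
LZ77 triple: (3, 2, 'f')


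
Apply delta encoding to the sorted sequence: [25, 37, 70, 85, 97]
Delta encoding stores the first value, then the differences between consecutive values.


First value: 25
Deltas:
  37 - 25 = 12
  70 - 37 = 33
  85 - 70 = 15
  97 - 85 = 12


Delta encoded: [25, 12, 33, 15, 12]


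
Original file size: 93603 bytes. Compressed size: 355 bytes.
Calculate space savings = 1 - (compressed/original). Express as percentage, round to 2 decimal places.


ratio = compressed/original = 355/93603 = 0.003793
savings = 1 - ratio = 1 - 0.003793 = 0.996207
as a percentage: 0.996207 * 100 = 99.62%

Space savings = 1 - 355/93603 = 99.62%


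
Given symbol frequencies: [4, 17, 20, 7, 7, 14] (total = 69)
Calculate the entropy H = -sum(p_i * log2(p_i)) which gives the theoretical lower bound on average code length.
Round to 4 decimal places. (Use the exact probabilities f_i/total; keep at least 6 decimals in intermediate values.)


Per-symbol terms -p_i * log2(p_i) with p_i = f_i/69:
  p = 4/69 = 0.057971: log2(p) = -4.108524, -p*log2(p) = 0.238175
  p = 17/69 = 0.246377: log2(p) = -2.021062, -p*log2(p) = 0.497943
  p = 20/69 = 0.289855: log2(p) = -1.786596, -p*log2(p) = 0.517854
  p = 7/69 = 0.101449: log2(p) = -3.301170, -p*log2(p) = 0.334901
  p = 7/69 = 0.101449: log2(p) = -3.301170, -p*log2(p) = 0.334901
  p = 14/69 = 0.202899: log2(p) = -2.301170, -p*log2(p) = 0.466904
H = 0.238175 + 0.497943 + 0.517854 + 0.334901 + 0.334901 + 0.466904 = 2.390678

H = 2.3907 bits/symbol


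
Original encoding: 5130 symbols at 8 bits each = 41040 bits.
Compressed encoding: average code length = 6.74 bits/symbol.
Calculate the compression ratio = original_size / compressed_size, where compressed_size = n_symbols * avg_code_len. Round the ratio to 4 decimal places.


original_size = n_symbols * orig_bits = 5130 * 8 = 41040 bits
compressed_size = n_symbols * avg_code_len = 5130 * 6.74 = 34576.2 bits
ratio = original_size / compressed_size = 41040 / 34576.2 = 1.1869

Compression ratio = 1.1869


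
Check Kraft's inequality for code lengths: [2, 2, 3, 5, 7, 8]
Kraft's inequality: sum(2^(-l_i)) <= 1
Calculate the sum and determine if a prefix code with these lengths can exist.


Sum = 2^(-2) + 2^(-2) + 2^(-3) + 2^(-5) + 2^(-7) + 2^(-8)
    = 0.25 + 0.25 + 0.125 + 0.03125 + 0.0078125 + 0.00390625
    = 171/256 = 0.66796875
Since 0.66796875 <= 1, Kraft's inequality IS satisfied.
A prefix code with these lengths CAN exist.

Kraft sum = 0.66796875. Satisfied.


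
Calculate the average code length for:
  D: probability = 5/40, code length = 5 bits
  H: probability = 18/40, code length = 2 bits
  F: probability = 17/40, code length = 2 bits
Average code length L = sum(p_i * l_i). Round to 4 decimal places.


Weighted contributions p_i * l_i:
  D: (5/40) * 5 = 25/40
  H: (18/40) * 2 = 36/40
  F: (17/40) * 2 = 34/40
Sum = (25 + 36 + 34)/40 = 95/40

L = 95/40 = 2.3750 bits/symbol


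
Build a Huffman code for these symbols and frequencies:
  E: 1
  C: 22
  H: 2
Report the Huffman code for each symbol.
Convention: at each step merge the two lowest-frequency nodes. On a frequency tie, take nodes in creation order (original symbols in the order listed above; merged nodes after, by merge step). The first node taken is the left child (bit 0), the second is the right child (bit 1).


Huffman tree construction:
Step 1: Merge E(1) + H(2) = 3
Step 2: Merge (E+H)(3) + C(22) = 25
Read each symbol's code off the tree from the root (left child = 0, right child = 1).

Codes:
  E: 00 (length 2)
  C: 1 (length 1)
  H: 01 (length 2)
Average code length: 28/25 = 1.1200 bits/symbol


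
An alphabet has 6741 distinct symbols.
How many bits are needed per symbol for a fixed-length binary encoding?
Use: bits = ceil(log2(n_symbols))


log2(6741) = 12.7187
Bracket: 2^12 = 4096 < 6741 <= 2^13 = 8192
So ceil(log2(6741)) = 13

bits = ceil(log2(6741)) = ceil(12.7187) = 13 bits


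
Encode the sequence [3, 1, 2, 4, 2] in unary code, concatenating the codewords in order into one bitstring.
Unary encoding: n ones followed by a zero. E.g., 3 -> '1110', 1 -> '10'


Encode each number as n ones followed by a terminating 0:
  3 -> 1110 (4 bits)
  1 -> 10 (2 bits)
  2 -> 110 (3 bits)
  4 -> 11110 (5 bits)
  2 -> 110 (3 bits)
Total length = 4 + 2 + 3 + 5 + 3 = 17 bits.

Unary([3, 1, 2, 4, 2]) = 11101011011110110 (17 bits)


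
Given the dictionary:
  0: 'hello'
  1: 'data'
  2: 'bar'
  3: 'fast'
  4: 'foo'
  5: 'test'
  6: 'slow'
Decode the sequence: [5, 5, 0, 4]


Look up each index in the dictionary:
  5 -> 'test'
  5 -> 'test'
  0 -> 'hello'
  4 -> 'foo'

Decoded: "test test hello foo"


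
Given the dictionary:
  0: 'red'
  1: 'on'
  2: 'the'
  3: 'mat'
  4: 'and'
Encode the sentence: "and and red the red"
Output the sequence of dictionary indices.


Look up each word in the dictionary:
  'and' -> 4
  'and' -> 4
  'red' -> 0
  'the' -> 2
  'red' -> 0

Encoded: [4, 4, 0, 2, 0]


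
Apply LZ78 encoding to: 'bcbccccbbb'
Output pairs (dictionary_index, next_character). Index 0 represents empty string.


LZ78 encoding steps:
Dictionary: {0: ''}
Step 1: w='' (idx 0), next='b' -> output (0, 'b'), add 'b' as idx 1
Step 2: w='' (idx 0), next='c' -> output (0, 'c'), add 'c' as idx 2
Step 3: w='b' (idx 1), next='c' -> output (1, 'c'), add 'bc' as idx 3
Step 4: w='c' (idx 2), next='c' -> output (2, 'c'), add 'cc' as idx 4
Step 5: w='c' (idx 2), next='b' -> output (2, 'b'), add 'cb' as idx 5
Step 6: w='b' (idx 1), next='b' -> output (1, 'b'), add 'bb' as idx 6


Encoded: [(0, 'b'), (0, 'c'), (1, 'c'), (2, 'c'), (2, 'b'), (1, 'b')]


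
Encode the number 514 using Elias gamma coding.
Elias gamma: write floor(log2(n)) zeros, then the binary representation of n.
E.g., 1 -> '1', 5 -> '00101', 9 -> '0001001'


num_bits = floor(log2(514)) + 1 = 10
leading_zeros = num_bits - 1 = 9
binary(514) = 1000000010

Elias gamma(514) = '000000000' + '1000000010' = 0000000001000000010 (19 bits)


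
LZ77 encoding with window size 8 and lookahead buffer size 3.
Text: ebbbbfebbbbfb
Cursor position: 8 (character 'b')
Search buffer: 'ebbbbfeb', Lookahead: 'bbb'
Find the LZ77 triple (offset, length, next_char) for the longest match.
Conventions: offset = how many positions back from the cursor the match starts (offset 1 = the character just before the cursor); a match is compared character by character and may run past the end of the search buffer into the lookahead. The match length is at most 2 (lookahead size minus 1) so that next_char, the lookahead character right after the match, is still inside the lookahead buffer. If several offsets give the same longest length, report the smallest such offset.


Try each offset into the search buffer:
  offset=1 (pos 7, char 'b'): match length 2
  offset=2 (pos 6, char 'e'): match length 0
  offset=3 (pos 5, char 'f'): match length 0
  offset=4 (pos 4, char 'b'): match length 1
  offset=5 (pos 3, char 'b'): match length 2
  offset=6 (pos 2, char 'b'): match length 2
  offset=7 (pos 1, char 'b'): match length 2
  offset=8 (pos 0, char 'e'): match length 0
Longest match has length 2, found at offsets 1, 5, 6, 7; take the smallest, offset 1.
next_char = character at position 8 + 2 = 10 -> 'b'

Best match: offset=1, length=2 (matching 'bb' starting at position 7)
LZ77 triple: (1, 2, 'b')


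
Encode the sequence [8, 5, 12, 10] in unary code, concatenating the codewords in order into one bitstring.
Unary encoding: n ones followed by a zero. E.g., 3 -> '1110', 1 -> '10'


Encode each number as n ones followed by a terminating 0:
  8 -> 111111110 (9 bits)
  5 -> 111110 (6 bits)
  12 -> 1111111111110 (13 bits)
  10 -> 11111111110 (11 bits)
Total length = 9 + 6 + 13 + 11 = 39 bits.

Unary([8, 5, 12, 10]) = 111111110111110111111111111011111111110 (39 bits)


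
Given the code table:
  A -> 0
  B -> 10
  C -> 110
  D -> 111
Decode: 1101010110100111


Decoding:
110 -> C
10 -> B
10 -> B
110 -> C
10 -> B
0 -> A
111 -> D


Result: CBBCBAD


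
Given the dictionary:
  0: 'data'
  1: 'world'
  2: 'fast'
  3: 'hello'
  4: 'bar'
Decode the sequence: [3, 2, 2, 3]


Look up each index in the dictionary:
  3 -> 'hello'
  2 -> 'fast'
  2 -> 'fast'
  3 -> 'hello'

Decoded: "hello fast fast hello"


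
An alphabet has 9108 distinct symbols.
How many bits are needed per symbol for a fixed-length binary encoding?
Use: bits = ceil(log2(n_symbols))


log2(9108) = 13.1529
Bracket: 2^13 = 8192 < 9108 <= 2^14 = 16384
So ceil(log2(9108)) = 14

bits = ceil(log2(9108)) = ceil(13.1529) = 14 bits


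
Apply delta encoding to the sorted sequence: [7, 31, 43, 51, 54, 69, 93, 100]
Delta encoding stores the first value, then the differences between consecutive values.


First value: 7
Deltas:
  31 - 7 = 24
  43 - 31 = 12
  51 - 43 = 8
  54 - 51 = 3
  69 - 54 = 15
  93 - 69 = 24
  100 - 93 = 7


Delta encoded: [7, 24, 12, 8, 3, 15, 24, 7]


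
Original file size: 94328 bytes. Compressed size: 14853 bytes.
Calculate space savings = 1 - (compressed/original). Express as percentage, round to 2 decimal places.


ratio = compressed/original = 14853/94328 = 0.157461
savings = 1 - ratio = 1 - 0.157461 = 0.842539
as a percentage: 0.842539 * 100 = 84.25%

Space savings = 1 - 14853/94328 = 84.25%


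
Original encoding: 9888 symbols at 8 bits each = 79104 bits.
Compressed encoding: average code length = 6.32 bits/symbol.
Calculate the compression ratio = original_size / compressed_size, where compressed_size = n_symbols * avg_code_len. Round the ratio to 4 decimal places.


original_size = n_symbols * orig_bits = 9888 * 8 = 79104 bits
compressed_size = n_symbols * avg_code_len = 9888 * 6.32 = 62492.16 bits
ratio = original_size / compressed_size = 79104 / 62492.16 = 1.2658

Compression ratio = 1.2658


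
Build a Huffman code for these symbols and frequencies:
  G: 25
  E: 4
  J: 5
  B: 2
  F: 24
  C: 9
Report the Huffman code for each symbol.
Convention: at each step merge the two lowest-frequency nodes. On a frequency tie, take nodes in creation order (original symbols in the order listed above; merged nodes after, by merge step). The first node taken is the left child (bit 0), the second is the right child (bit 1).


Huffman tree construction:
Step 1: Merge B(2) + E(4) = 6
Step 2: Merge J(5) + (B+E)(6) = 11
Step 3: Merge C(9) + (J+(B+E))(11) = 20
Step 4: Merge (C+(J+(B+E)))(20) + F(24) = 44
Step 5: Merge G(25) + ((C+(J+(B+E)))+F)(44) = 69
Read each symbol's code off the tree from the root (left child = 0, right child = 1).

Codes:
  G: 0 (length 1)
  E: 10111 (length 5)
  J: 1010 (length 4)
  B: 10110 (length 5)
  F: 11 (length 2)
  C: 100 (length 3)
Average code length: 150/69 = 2.1739 bits/symbol


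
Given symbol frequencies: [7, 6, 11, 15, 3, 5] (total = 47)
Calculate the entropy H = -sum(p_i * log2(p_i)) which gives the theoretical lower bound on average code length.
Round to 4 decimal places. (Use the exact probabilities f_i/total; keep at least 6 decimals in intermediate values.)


Per-symbol terms -p_i * log2(p_i) with p_i = f_i/47:
  p = 7/47 = 0.148936: log2(p) = -2.747234, -p*log2(p) = 0.409163
  p = 6/47 = 0.127660: log2(p) = -2.969626, -p*log2(p) = 0.379101
  p = 11/47 = 0.234043: log2(p) = -2.095157, -p*log2(p) = 0.490356
  p = 15/47 = 0.319149: log2(p) = -1.647698, -p*log2(p) = 0.525861
  p = 3/47 = 0.063830: log2(p) = -3.969626, -p*log2(p) = 0.253380
  p = 5/47 = 0.106383: log2(p) = -3.232661, -p*log2(p) = 0.343900
H = 0.409163 + 0.379101 + 0.490356 + 0.525861 + 0.253380 + 0.343900 = 2.401761

H = 2.4018 bits/symbol


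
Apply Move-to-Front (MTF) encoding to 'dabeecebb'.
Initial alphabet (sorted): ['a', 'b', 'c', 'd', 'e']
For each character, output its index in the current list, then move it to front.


MTF encoding:
'd': index 3 in ['a', 'b', 'c', 'd', 'e'] -> ['d', 'a', 'b', 'c', 'e']
'a': index 1 in ['d', 'a', 'b', 'c', 'e'] -> ['a', 'd', 'b', 'c', 'e']
'b': index 2 in ['a', 'd', 'b', 'c', 'e'] -> ['b', 'a', 'd', 'c', 'e']
'e': index 4 in ['b', 'a', 'd', 'c', 'e'] -> ['e', 'b', 'a', 'd', 'c']
'e': index 0 in ['e', 'b', 'a', 'd', 'c'] -> ['e', 'b', 'a', 'd', 'c']
'c': index 4 in ['e', 'b', 'a', 'd', 'c'] -> ['c', 'e', 'b', 'a', 'd']
'e': index 1 in ['c', 'e', 'b', 'a', 'd'] -> ['e', 'c', 'b', 'a', 'd']
'b': index 2 in ['e', 'c', 'b', 'a', 'd'] -> ['b', 'e', 'c', 'a', 'd']
'b': index 0 in ['b', 'e', 'c', 'a', 'd'] -> ['b', 'e', 'c', 'a', 'd']


Output: [3, 1, 2, 4, 0, 4, 1, 2, 0]


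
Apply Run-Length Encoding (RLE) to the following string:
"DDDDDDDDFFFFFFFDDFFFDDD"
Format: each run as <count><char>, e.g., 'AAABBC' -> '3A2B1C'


Scanning runs left to right:
  i=0: run of 'D' x 8 -> '8D'
  i=8: run of 'F' x 7 -> '7F'
  i=15: run of 'D' x 2 -> '2D'
  i=17: run of 'F' x 3 -> '3F'
  i=20: run of 'D' x 3 -> '3D'

RLE = 8D7F2D3F3D


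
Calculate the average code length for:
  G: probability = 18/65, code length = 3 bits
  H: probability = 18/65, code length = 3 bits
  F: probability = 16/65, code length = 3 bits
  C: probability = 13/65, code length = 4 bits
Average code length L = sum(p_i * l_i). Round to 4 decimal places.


Weighted contributions p_i * l_i:
  G: (18/65) * 3 = 54/65
  H: (18/65) * 3 = 54/65
  F: (16/65) * 3 = 48/65
  C: (13/65) * 4 = 52/65
Sum = (54 + 54 + 48 + 52)/65 = 208/65

L = 208/65 = 3.2000 bits/symbol


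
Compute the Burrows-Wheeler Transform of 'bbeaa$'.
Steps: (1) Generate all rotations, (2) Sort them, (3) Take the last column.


Rotations (sorted):
  0: $bbeaa -> last char: a
  1: a$bbea -> last char: a
  2: aa$bbe -> last char: e
  3: bbeaa$ -> last char: $
  4: beaa$b -> last char: b
  5: eaa$bb -> last char: b


BWT = aae$bb


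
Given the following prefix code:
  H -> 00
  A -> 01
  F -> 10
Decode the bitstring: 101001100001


Decoding step by step:
Bits 10 -> F
Bits 10 -> F
Bits 01 -> A
Bits 10 -> F
Bits 00 -> H
Bits 01 -> A


Decoded message: FFAFHA


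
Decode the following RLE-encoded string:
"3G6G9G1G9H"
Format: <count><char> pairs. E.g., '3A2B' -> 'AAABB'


Expanding each <count><char> pair:
  3G -> 'GGG'
  6G -> 'GGGGGG'
  9G -> 'GGGGGGGGG'
  1G -> 'G'
  9H -> 'HHHHHHHHH'

Decoded = GGGGGGGGGGGGGGGGGGGHHHHHHHHH
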